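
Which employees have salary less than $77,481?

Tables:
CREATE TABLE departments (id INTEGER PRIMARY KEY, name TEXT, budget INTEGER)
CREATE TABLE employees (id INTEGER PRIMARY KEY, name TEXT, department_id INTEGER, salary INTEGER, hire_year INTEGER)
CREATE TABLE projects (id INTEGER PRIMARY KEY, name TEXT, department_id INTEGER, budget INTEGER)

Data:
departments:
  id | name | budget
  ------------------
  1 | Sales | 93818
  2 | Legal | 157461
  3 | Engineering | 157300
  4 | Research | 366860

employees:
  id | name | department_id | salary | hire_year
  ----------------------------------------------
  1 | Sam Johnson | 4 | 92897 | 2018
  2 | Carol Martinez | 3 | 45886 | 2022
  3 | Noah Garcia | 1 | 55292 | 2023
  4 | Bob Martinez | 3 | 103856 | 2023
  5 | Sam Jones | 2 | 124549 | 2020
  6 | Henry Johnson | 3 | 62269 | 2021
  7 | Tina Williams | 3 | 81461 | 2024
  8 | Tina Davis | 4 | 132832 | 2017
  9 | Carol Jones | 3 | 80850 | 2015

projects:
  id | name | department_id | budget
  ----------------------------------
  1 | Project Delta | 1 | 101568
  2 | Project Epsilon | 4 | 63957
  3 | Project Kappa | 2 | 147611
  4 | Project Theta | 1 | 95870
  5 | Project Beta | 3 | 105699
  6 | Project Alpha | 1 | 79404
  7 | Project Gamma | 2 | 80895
SELECT name, salary FROM employees WHERE salary < 77481

Execution result:
name | salary
Carol Martinez | 45886
Noah Garcia | 55292
Henry Johnson | 62269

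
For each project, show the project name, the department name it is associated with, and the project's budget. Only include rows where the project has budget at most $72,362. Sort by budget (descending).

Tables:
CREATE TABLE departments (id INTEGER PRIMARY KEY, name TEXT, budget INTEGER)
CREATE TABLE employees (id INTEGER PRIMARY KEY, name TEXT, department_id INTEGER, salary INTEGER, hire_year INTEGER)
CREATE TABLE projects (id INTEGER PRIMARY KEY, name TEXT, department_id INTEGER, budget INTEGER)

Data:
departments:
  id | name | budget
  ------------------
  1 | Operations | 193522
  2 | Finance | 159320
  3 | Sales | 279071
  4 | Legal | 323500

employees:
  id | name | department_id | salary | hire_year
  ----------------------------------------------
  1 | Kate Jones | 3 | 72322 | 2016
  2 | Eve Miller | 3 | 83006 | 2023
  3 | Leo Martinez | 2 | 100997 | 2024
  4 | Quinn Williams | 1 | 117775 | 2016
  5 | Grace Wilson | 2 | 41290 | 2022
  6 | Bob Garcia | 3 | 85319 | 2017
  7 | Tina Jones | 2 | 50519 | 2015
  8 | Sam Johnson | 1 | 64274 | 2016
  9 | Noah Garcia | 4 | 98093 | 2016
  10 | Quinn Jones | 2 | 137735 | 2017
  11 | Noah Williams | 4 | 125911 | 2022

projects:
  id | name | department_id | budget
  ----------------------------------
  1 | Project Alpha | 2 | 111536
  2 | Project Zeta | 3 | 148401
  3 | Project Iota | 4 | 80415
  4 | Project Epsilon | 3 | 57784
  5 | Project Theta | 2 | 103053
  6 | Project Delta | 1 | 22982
SELECT c.name, p.name AS department, c.budget FROM projects c JOIN departments p ON c.department_id = p.id WHERE c.budget <= 72362 ORDER BY c.budget DESC

Execution result:
name | department | budget
Project Epsilon | Sales | 57784
Project Delta | Operations | 22982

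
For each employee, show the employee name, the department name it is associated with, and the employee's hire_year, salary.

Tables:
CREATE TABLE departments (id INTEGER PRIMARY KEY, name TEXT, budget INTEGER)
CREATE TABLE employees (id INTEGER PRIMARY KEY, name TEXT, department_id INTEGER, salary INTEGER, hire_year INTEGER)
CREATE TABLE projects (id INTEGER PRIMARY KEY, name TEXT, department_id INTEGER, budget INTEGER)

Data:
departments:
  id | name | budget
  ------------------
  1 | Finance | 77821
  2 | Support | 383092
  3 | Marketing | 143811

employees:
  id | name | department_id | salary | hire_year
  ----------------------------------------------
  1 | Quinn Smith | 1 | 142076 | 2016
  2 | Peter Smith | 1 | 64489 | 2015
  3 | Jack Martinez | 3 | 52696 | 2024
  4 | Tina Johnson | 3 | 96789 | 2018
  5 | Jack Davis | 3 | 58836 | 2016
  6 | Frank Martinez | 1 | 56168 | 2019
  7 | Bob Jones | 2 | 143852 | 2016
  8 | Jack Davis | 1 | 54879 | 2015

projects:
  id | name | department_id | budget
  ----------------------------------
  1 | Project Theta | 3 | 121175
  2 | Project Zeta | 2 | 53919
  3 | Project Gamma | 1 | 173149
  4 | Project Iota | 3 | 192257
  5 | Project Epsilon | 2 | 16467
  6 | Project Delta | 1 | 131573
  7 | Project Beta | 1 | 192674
SELECT c.name, p.name AS department, c.hire_year, c.salary FROM employees c JOIN departments p ON c.department_id = p.id

Execution result:
name | department | hire_year | salary
Quinn Smith | Finance | 2016 | 142076
Peter Smith | Finance | 2015 | 64489
Jack Martinez | Marketing | 2024 | 52696
Tina Johnson | Marketing | 2018 | 96789
Jack Davis | Marketing | 2016 | 58836
Frank Martinez | Finance | 2019 | 56168
Bob Jones | Support | 2016 | 143852
Jack Davis | Finance | 2015 | 54879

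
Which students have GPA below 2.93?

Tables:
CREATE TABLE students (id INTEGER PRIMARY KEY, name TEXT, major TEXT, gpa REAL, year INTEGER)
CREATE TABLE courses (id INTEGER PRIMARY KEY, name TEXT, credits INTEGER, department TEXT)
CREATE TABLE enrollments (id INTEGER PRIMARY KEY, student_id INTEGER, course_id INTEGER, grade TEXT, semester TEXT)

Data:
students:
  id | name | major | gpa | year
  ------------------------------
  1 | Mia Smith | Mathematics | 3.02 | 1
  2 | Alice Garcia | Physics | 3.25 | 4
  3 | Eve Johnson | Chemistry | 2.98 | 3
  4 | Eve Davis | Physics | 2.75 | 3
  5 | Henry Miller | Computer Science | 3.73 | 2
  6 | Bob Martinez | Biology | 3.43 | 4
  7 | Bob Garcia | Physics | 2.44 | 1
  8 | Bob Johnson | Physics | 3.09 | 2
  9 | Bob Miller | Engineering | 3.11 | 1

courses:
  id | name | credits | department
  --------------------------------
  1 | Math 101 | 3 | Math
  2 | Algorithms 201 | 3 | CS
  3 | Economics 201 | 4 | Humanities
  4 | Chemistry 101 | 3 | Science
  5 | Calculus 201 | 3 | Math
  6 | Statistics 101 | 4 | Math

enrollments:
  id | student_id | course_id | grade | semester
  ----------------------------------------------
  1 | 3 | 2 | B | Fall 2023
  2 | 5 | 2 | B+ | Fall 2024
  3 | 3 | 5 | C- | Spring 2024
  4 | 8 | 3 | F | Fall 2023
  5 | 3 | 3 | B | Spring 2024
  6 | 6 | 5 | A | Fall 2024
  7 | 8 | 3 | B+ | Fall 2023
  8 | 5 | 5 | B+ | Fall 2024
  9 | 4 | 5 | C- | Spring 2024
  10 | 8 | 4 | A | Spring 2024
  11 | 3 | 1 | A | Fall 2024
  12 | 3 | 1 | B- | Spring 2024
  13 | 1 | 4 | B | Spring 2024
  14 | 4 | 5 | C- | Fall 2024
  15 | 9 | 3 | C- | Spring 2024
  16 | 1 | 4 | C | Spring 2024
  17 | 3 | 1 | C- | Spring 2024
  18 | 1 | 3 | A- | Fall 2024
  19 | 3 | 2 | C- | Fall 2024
SELECT name, gpa FROM students WHERE gpa < 2.93

Execution result:
name | gpa
Eve Davis | 2.75
Bob Garcia | 2.44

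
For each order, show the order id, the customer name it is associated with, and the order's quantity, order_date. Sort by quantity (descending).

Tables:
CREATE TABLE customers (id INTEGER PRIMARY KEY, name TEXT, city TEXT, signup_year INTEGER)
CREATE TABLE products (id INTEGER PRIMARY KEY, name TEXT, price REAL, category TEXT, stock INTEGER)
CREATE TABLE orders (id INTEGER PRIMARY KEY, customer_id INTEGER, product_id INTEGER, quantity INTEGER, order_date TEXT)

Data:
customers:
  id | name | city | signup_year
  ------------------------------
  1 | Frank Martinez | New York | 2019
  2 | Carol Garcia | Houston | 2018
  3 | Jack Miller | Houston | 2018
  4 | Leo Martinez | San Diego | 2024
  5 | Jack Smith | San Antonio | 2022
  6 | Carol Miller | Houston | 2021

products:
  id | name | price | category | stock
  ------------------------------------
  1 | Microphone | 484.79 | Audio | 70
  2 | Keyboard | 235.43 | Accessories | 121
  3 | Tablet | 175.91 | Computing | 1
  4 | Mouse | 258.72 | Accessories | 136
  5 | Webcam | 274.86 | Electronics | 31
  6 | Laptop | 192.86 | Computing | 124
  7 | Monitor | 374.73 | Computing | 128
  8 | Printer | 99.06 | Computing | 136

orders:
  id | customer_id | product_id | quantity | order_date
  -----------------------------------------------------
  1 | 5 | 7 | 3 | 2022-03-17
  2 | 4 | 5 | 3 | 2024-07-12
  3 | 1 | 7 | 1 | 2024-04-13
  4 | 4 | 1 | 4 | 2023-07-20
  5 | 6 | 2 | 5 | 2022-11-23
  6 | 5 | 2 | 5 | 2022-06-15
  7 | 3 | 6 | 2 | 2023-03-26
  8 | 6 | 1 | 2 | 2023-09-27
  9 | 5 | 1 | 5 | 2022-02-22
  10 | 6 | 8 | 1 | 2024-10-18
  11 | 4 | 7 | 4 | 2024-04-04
SELECT c.id, p.name AS customer, c.quantity, c.order_date FROM orders c JOIN customers p ON c.customer_id = p.id ORDER BY c.quantity DESC

Execution result:
id | customer | quantity | order_date
5 | Carol Miller | 5 | 2022-11-23
6 | Jack Smith | 5 | 2022-06-15
9 | Jack Smith | 5 | 2022-02-22
4 | Leo Martinez | 4 | 2023-07-20
11 | Leo Martinez | 4 | 2024-04-04
1 | Jack Smith | 3 | 2022-03-17
2 | Leo Martinez | 3 | 2024-07-12
7 | Jack Miller | 2 | 2023-03-26
8 | Carol Miller | 2 | 2023-09-27
3 | Frank Martinez | 1 | 2024-04-13
10 | Carol Miller | 1 | 2024-10-18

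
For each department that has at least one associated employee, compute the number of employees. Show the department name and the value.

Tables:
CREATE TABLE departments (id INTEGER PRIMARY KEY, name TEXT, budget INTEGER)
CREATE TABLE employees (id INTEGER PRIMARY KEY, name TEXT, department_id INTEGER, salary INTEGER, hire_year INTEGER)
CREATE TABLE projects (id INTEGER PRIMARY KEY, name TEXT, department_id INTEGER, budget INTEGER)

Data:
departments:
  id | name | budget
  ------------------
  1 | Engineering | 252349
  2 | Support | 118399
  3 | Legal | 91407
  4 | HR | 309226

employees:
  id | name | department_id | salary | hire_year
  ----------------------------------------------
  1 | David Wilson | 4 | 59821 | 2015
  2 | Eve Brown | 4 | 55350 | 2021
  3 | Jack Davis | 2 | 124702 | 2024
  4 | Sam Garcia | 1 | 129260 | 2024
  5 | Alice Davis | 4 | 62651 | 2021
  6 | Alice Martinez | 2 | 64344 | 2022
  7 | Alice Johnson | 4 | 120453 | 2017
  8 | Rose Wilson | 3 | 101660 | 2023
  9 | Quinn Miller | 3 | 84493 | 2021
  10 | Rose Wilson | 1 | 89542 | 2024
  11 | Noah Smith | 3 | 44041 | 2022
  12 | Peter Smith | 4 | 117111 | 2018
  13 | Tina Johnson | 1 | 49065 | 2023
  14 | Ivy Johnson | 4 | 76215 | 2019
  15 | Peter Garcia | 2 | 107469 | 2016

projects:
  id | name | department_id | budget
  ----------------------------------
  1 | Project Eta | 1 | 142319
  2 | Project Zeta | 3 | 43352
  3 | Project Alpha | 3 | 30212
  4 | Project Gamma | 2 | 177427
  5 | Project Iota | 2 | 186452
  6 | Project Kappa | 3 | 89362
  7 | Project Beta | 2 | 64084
SELECT p.name, COUNT(*) AS n FROM employees c JOIN departments p ON c.department_id = p.id GROUP BY p.id, p.name

Execution result:
name | n
Engineering | 3
Support | 3
Legal | 3
HR | 6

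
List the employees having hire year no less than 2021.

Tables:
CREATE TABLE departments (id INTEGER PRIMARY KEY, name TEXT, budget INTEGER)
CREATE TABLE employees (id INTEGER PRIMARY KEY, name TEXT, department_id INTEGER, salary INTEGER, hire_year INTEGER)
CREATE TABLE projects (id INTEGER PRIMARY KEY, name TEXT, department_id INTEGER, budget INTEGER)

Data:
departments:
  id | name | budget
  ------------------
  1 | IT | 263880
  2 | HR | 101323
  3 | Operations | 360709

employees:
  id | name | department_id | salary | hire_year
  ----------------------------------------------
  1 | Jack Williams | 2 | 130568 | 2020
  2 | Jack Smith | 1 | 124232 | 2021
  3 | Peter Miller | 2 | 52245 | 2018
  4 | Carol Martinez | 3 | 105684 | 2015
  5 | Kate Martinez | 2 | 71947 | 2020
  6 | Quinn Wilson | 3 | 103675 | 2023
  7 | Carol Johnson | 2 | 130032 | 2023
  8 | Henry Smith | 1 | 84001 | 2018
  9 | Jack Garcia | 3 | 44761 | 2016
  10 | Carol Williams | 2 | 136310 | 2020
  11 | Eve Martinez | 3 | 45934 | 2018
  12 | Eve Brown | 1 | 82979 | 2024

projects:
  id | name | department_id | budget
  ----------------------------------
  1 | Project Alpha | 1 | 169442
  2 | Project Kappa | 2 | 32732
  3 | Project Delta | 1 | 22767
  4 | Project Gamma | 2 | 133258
SELECT name, hire_year FROM employees WHERE hire_year >= 2021

Execution result:
name | hire_year
Jack Smith | 2021
Quinn Wilson | 2023
Carol Johnson | 2023
Eve Brown | 2024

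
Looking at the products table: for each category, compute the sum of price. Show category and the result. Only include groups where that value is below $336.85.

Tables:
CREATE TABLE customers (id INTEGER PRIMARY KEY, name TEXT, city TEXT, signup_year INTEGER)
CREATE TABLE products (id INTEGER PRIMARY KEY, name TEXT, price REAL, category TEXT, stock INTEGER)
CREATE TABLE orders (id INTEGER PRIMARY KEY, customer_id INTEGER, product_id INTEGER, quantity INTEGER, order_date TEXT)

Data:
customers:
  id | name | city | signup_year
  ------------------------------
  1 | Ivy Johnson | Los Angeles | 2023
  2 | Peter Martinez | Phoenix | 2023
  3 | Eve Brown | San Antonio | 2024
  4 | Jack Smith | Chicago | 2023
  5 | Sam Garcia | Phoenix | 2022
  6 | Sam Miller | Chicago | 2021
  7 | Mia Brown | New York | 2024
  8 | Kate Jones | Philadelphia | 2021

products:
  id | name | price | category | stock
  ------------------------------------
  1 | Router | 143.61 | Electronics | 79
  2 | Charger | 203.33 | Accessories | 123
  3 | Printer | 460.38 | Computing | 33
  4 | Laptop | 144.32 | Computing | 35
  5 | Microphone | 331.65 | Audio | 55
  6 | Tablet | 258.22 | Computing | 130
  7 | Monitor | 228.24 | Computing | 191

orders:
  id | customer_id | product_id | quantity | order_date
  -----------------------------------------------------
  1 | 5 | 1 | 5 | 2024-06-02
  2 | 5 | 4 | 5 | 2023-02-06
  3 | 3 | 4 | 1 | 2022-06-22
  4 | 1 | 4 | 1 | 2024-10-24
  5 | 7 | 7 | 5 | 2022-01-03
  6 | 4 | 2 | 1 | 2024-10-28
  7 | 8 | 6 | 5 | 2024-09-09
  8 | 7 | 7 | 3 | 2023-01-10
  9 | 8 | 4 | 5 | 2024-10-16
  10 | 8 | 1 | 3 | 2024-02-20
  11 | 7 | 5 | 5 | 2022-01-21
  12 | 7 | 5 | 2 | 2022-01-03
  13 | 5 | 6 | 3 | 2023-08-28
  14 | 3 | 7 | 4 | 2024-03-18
SELECT category, SUM(price) AS sum_price FROM products GROUP BY category HAVING SUM(price) < 336.85

Execution result:
category | sum_price
Accessories | 203.33
Audio | 331.65
Electronics | 143.61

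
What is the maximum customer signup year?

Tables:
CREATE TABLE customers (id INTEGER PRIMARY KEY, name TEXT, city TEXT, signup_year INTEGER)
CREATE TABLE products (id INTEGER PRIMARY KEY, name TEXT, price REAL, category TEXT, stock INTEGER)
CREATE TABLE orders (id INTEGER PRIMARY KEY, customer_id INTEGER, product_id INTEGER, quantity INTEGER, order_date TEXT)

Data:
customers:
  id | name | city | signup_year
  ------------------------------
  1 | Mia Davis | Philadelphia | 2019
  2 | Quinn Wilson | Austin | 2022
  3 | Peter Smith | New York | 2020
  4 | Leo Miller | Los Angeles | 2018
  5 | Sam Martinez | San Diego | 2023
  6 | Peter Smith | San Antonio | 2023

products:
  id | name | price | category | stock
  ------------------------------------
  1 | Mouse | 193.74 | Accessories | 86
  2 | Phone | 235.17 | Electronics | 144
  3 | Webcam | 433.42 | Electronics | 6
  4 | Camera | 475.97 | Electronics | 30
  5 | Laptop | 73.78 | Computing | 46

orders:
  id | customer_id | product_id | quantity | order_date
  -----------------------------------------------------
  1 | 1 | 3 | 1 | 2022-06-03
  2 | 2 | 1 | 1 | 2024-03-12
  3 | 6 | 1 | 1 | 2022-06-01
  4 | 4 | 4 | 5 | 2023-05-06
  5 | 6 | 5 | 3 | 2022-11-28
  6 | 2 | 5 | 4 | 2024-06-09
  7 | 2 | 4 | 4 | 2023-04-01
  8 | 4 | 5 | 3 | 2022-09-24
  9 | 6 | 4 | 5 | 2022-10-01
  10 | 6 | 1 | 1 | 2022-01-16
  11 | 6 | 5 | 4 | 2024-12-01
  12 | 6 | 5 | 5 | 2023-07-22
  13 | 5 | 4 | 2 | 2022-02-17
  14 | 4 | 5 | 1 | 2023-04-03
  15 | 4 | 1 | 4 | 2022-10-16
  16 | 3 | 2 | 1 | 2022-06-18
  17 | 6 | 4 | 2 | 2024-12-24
SELECT MAX(signup_year) FROM customers

Execution result:
2023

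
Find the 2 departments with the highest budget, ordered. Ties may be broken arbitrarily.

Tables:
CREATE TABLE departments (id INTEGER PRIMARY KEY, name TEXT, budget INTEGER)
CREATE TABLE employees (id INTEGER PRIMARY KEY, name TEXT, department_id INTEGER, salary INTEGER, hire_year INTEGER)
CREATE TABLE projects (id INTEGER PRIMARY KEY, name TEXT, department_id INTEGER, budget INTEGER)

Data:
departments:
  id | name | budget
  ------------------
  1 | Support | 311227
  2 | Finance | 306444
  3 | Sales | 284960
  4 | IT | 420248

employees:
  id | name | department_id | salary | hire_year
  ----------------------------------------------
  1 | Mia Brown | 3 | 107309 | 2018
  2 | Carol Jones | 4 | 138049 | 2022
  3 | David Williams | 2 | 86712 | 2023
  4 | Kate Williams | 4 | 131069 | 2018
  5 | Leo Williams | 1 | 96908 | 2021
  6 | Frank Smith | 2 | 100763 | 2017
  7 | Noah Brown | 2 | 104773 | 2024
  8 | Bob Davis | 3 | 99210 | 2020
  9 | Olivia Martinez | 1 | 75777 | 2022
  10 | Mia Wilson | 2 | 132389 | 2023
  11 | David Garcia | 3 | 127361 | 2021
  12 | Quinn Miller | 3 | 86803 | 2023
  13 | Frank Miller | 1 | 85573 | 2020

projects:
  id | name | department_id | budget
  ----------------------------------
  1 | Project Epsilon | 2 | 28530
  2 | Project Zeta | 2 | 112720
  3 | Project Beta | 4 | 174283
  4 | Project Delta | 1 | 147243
SELECT name, budget FROM departments ORDER BY budget DESC LIMIT 2

Execution result:
name | budget
IT | 420248
Support | 311227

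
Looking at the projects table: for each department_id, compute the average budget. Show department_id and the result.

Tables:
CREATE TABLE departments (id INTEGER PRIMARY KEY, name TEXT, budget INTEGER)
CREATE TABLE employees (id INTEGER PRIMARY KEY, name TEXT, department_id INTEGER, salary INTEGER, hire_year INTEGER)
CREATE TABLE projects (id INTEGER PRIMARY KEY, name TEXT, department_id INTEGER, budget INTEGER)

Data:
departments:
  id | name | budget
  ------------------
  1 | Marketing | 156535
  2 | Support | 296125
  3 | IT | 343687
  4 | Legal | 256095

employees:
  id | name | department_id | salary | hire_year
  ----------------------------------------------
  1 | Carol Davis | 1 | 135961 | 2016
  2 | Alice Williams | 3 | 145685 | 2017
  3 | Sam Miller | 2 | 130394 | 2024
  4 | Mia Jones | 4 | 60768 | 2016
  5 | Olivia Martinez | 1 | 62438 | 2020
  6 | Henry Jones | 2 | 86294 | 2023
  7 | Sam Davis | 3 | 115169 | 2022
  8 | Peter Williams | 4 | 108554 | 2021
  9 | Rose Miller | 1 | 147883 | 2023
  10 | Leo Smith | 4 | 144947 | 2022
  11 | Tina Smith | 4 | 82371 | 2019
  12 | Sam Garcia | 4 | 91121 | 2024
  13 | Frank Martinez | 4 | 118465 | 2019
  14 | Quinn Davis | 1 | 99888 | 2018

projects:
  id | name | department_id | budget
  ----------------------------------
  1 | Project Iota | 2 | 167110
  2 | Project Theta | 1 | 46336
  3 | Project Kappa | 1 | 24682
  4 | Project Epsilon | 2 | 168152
SELECT department_id, AVG(budget) AS avg_budget FROM projects GROUP BY department_id

Execution result:
department_id | avg_budget
1 | 35509.00
2 | 167631.00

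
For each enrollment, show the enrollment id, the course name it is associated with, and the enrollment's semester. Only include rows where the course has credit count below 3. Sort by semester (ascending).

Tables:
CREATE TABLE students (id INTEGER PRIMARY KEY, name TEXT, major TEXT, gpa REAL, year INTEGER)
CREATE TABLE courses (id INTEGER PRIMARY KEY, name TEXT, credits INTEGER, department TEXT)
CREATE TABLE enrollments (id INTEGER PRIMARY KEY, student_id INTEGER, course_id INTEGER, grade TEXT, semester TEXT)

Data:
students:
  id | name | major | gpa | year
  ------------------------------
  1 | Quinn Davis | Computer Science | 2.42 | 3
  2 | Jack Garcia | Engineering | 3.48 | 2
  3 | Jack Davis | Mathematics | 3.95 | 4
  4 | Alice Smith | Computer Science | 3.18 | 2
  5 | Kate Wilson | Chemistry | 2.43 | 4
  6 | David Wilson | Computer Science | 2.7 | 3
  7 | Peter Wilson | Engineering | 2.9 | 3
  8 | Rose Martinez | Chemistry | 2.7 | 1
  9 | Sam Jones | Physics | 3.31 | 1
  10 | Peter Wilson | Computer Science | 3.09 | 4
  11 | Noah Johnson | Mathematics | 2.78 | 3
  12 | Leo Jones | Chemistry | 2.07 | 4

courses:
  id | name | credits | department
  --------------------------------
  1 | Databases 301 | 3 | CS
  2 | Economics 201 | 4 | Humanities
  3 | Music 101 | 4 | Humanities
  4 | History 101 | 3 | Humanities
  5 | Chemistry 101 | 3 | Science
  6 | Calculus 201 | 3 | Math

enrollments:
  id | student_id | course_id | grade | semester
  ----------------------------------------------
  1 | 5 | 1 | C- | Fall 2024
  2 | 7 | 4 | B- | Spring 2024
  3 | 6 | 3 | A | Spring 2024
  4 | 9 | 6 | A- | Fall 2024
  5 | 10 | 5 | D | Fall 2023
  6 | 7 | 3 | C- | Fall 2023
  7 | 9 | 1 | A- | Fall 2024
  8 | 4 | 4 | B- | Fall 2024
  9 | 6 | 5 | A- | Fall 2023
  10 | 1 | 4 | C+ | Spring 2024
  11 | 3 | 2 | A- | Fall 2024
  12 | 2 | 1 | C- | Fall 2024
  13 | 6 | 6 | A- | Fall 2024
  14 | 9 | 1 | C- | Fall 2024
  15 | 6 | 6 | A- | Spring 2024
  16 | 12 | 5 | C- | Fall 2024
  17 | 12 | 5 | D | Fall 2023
SELECT c.id, p.name AS course, c.semester FROM enrollments c JOIN courses p ON c.course_id = p.id WHERE p.credits < 3 ORDER BY c.semester ASC

Execution result:
(no rows)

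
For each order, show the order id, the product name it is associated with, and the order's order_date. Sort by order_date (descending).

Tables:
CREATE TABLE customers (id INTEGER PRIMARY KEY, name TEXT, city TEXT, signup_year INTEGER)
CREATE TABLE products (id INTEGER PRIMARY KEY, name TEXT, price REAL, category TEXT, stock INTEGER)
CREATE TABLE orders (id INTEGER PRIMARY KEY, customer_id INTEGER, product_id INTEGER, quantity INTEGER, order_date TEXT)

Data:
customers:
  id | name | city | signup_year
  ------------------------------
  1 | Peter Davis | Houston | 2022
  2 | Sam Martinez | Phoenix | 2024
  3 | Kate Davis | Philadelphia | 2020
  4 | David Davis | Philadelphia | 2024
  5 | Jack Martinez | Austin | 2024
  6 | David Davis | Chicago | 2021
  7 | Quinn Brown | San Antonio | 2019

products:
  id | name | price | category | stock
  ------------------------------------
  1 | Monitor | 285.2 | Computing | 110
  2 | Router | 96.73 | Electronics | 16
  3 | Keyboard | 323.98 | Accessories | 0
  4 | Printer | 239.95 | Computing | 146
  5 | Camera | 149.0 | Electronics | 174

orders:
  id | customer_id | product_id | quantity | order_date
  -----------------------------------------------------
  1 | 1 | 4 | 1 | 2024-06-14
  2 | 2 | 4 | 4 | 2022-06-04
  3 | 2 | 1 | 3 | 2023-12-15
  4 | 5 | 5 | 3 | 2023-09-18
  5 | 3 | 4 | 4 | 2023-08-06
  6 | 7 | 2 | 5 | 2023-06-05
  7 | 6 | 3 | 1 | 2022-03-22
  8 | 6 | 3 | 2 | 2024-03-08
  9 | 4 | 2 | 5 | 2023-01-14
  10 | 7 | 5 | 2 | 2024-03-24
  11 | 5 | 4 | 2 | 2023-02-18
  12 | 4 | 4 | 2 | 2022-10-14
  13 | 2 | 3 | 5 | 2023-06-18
SELECT c.id, p.name AS product, c.order_date FROM orders c JOIN products p ON c.product_id = p.id ORDER BY c.order_date DESC

Execution result:
id | product | order_date
1 | Printer | 2024-06-14
10 | Camera | 2024-03-24
8 | Keyboard | 2024-03-08
3 | Monitor | 2023-12-15
4 | Camera | 2023-09-18
5 | Printer | 2023-08-06
13 | Keyboard | 2023-06-18
6 | Router | 2023-06-05
11 | Printer | 2023-02-18
9 | Router | 2023-01-14
12 | Printer | 2022-10-14
2 | Printer | 2022-06-04
7 | Keyboard | 2022-03-22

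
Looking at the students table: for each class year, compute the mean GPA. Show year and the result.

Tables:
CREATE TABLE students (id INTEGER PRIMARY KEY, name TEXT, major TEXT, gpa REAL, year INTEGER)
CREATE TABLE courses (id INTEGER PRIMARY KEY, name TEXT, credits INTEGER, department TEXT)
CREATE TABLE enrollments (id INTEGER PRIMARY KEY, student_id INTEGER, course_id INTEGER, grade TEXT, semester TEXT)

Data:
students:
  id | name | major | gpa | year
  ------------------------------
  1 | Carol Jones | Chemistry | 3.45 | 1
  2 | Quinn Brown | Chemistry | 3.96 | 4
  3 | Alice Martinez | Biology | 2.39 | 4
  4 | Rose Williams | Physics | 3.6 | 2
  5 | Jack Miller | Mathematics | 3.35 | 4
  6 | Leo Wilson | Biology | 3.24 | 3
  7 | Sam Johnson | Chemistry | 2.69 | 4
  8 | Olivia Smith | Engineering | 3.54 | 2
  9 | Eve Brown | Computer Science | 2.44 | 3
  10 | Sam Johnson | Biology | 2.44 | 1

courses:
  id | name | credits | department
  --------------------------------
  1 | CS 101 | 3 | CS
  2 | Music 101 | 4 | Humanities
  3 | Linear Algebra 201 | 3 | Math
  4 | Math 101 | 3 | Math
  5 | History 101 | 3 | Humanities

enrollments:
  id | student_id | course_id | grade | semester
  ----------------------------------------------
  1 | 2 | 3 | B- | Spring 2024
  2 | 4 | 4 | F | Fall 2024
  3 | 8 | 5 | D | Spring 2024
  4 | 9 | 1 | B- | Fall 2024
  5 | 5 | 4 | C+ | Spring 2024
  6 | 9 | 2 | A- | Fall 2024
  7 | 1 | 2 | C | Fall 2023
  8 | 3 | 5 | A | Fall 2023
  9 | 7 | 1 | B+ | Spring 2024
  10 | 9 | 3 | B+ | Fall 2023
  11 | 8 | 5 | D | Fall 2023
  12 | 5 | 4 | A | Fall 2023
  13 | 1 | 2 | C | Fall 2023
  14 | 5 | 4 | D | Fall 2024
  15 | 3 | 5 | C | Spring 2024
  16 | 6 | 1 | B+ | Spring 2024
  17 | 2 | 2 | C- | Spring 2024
SELECT year, AVG(gpa) AS avg_gpa FROM students GROUP BY year

Execution result:
year | avg_gpa
1 | 2.95
2 | 3.57
3 | 2.84
4 | 3.10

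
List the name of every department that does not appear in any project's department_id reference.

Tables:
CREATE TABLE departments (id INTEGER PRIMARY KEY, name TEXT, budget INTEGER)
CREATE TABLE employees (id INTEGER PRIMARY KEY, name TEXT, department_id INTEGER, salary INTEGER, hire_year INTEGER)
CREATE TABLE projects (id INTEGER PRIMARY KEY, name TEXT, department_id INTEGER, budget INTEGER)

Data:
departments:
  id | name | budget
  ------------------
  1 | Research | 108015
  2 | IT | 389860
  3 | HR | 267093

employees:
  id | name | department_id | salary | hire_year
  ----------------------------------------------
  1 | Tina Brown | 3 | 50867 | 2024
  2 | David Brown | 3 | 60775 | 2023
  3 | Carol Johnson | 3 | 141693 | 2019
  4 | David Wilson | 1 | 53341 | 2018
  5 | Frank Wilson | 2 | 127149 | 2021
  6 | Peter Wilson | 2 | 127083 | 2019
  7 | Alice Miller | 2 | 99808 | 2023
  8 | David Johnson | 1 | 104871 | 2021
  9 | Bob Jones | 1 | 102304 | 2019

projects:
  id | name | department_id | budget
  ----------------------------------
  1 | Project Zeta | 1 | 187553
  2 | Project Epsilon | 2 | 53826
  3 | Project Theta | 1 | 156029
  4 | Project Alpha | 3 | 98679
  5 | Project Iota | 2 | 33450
SELECT p.name FROM departments p LEFT JOIN projects c ON c.department_id = p.id WHERE c.id IS NULL

Execution result:
(no rows)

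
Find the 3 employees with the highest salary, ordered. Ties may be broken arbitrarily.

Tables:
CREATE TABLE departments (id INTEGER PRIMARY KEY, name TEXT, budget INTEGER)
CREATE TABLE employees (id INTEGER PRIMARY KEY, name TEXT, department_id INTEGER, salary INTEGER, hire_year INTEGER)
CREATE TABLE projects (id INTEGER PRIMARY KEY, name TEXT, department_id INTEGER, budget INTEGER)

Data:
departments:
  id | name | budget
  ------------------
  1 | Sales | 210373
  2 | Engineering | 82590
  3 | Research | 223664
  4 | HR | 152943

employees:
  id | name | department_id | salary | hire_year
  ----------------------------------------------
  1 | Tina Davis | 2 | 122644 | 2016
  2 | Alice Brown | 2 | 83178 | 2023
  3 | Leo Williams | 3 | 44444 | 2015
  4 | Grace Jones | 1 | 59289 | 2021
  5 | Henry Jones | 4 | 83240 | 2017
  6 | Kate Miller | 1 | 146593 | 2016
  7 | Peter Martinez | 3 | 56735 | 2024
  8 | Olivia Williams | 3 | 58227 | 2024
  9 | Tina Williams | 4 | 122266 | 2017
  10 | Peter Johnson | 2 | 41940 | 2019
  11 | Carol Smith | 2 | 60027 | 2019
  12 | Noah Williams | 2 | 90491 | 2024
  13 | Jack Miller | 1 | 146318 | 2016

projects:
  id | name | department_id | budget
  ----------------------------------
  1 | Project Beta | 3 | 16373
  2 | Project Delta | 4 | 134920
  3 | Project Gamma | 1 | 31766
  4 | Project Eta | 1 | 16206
SELECT name, salary FROM employees ORDER BY salary DESC LIMIT 3

Execution result:
name | salary
Kate Miller | 146593
Jack Miller | 146318
Tina Davis | 122644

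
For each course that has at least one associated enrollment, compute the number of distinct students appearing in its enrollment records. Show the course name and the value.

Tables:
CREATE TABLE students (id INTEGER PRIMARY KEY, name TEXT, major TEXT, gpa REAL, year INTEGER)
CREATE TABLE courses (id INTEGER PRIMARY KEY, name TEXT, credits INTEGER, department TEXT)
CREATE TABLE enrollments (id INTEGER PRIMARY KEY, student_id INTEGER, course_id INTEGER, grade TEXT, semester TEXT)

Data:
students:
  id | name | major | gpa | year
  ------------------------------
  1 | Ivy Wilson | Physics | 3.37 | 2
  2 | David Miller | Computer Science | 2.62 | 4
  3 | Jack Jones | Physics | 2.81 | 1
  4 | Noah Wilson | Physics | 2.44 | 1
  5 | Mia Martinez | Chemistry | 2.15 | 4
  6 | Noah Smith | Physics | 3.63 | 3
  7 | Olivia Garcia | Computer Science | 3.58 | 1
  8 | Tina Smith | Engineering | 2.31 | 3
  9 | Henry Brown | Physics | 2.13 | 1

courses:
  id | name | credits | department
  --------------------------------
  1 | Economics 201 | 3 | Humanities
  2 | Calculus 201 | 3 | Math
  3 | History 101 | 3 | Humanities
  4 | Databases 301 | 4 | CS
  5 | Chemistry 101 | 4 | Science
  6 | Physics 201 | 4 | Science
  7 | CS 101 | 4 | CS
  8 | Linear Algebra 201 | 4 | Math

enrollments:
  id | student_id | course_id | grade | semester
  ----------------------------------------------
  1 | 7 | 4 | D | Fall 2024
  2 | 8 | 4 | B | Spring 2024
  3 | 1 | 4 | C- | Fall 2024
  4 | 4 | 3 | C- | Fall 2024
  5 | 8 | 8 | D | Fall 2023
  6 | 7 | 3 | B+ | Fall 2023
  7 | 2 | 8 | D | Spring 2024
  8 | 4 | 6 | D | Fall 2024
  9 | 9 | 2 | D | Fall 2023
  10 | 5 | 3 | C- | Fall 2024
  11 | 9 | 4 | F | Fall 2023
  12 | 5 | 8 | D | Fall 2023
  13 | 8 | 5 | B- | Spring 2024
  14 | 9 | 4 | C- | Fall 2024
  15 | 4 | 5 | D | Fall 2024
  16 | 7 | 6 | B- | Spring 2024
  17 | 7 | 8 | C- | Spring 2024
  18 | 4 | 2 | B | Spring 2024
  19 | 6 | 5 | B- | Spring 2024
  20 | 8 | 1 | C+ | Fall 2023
SELECT p.name, COUNT(DISTINCT c.student_id) AS distinct_student_count FROM enrollments c JOIN courses p ON c.course_id = p.id GROUP BY p.id, p.name

Execution result:
name | distinct_student_count
Economics 201 | 1
Calculus 201 | 2
History 101 | 3
Databases 301 | 4
Chemistry 101 | 3
Physics 201 | 2
Linear Algebra 201 | 4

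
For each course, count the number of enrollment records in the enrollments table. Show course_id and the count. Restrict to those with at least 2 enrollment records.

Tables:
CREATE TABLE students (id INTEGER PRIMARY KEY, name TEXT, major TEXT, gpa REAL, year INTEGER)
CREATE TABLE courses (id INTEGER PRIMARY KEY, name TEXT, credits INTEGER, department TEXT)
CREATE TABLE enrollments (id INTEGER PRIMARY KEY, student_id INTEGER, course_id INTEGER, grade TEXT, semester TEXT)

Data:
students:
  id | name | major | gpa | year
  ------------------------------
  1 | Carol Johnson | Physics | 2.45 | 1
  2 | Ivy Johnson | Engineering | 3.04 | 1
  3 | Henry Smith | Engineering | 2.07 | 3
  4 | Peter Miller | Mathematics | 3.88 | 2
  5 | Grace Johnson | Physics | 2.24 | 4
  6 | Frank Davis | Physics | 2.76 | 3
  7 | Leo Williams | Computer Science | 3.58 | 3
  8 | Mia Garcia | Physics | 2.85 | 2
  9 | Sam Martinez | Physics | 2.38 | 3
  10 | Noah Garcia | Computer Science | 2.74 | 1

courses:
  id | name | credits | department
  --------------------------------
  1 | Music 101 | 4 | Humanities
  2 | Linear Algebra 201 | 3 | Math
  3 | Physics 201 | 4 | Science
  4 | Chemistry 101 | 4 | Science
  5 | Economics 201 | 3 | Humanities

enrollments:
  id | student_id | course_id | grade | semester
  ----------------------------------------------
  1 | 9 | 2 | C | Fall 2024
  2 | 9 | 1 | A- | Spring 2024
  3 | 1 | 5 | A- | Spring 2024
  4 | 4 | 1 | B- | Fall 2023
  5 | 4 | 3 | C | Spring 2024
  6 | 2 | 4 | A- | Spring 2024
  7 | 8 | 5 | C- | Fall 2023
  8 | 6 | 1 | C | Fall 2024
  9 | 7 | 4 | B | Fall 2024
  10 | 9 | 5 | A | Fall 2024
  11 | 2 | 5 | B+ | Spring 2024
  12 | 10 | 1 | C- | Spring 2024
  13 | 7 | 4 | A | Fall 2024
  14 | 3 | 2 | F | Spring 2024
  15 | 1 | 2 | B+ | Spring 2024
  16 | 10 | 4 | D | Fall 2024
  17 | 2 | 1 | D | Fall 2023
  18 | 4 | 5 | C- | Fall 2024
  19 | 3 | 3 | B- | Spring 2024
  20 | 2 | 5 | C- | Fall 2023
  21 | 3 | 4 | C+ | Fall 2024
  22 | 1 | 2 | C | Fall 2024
SELECT course_id, COUNT(*) AS enrollment_count FROM enrollments GROUP BY course_id HAVING COUNT(*) >= 2

Execution result:
course_id | enrollment_count
1 | 5
2 | 4
3 | 2
4 | 5
5 | 6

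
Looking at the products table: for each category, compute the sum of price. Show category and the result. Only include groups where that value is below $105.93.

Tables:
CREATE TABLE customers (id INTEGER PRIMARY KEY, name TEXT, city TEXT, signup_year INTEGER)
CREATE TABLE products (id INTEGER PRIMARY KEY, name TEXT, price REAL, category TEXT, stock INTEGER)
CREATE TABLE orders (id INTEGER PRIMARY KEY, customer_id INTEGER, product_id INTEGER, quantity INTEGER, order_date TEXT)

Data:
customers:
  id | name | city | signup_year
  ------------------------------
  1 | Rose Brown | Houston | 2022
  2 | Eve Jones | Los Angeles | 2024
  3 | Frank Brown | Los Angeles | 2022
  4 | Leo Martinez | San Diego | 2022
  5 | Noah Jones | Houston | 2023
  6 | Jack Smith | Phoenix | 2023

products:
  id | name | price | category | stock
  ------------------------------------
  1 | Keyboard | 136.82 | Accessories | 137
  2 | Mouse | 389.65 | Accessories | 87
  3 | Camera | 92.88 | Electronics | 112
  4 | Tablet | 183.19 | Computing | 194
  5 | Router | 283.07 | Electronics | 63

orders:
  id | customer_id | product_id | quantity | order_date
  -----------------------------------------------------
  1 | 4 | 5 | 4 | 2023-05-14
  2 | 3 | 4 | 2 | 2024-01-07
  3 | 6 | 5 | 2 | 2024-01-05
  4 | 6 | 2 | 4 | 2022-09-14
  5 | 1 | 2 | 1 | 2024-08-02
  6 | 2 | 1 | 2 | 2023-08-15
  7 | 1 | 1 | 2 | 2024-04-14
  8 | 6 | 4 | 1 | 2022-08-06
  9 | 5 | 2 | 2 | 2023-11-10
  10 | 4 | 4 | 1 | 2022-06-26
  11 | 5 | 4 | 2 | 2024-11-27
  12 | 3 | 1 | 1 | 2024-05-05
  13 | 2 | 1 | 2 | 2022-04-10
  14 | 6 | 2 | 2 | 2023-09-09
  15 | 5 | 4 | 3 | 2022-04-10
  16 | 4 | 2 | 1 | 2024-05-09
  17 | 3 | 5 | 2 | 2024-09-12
SELECT category, SUM(price) AS sum_price FROM products GROUP BY category HAVING SUM(price) < 105.93

Execution result:
(no rows)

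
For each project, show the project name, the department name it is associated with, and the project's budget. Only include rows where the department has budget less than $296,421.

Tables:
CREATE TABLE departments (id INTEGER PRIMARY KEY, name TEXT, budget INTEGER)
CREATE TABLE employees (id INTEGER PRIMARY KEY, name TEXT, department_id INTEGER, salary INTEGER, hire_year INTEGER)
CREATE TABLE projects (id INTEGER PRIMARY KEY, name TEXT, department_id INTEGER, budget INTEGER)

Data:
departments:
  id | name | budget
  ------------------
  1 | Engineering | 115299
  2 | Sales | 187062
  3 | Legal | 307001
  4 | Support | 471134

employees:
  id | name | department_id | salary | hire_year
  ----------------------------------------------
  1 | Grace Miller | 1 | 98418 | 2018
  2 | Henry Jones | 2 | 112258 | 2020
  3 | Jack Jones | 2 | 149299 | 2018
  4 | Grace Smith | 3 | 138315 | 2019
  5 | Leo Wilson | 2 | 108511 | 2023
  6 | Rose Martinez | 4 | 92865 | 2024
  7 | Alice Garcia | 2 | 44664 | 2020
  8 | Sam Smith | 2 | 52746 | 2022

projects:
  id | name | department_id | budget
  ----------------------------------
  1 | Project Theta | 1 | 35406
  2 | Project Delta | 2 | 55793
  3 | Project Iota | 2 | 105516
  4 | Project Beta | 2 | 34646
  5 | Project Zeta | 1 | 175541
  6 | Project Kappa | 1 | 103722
SELECT c.name, p.name AS department, c.budget FROM projects c JOIN departments p ON c.department_id = p.id WHERE p.budget < 296421

Execution result:
name | department | budget
Project Theta | Engineering | 35406
Project Delta | Sales | 55793
Project Iota | Sales | 105516
Project Beta | Sales | 34646
Project Zeta | Engineering | 175541
Project Kappa | Engineering | 103722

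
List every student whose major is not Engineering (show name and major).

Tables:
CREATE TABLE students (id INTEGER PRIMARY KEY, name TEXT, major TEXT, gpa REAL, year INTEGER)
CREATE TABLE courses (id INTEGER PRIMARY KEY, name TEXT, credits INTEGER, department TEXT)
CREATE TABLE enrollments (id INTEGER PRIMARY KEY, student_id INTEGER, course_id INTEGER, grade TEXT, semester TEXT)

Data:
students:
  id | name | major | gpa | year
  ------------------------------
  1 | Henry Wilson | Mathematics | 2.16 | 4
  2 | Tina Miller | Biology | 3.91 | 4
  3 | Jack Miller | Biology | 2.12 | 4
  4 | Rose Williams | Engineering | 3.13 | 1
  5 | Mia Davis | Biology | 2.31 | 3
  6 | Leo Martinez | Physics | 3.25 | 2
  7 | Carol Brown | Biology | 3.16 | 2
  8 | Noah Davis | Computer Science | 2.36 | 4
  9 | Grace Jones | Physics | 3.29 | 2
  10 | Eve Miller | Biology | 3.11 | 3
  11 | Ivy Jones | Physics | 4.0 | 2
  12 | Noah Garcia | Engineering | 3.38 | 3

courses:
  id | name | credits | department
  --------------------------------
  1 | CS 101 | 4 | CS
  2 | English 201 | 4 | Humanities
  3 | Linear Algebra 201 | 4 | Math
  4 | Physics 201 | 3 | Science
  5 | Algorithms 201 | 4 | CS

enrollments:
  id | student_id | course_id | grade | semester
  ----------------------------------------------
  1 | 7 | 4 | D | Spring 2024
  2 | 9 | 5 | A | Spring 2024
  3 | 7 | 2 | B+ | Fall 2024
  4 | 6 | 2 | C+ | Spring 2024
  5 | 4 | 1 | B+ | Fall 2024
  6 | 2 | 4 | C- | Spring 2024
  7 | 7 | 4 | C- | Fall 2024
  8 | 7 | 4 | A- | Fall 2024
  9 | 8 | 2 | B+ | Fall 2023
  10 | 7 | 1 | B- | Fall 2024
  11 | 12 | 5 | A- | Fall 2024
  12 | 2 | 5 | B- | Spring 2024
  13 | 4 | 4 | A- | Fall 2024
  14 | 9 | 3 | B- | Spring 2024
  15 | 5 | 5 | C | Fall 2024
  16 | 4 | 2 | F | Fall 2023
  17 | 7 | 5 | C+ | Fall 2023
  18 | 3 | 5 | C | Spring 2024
SELECT name, major FROM students WHERE major <> 'Engineering'

Execution result:
name | major
Henry Wilson | Mathematics
Tina Miller | Biology
Jack Miller | Biology
Mia Davis | Biology
Leo Martinez | Physics
Carol Brown | Biology
Noah Davis | Computer Science
Grace Jones | Physics
Eve Miller | Biology
Ivy Jones | Physics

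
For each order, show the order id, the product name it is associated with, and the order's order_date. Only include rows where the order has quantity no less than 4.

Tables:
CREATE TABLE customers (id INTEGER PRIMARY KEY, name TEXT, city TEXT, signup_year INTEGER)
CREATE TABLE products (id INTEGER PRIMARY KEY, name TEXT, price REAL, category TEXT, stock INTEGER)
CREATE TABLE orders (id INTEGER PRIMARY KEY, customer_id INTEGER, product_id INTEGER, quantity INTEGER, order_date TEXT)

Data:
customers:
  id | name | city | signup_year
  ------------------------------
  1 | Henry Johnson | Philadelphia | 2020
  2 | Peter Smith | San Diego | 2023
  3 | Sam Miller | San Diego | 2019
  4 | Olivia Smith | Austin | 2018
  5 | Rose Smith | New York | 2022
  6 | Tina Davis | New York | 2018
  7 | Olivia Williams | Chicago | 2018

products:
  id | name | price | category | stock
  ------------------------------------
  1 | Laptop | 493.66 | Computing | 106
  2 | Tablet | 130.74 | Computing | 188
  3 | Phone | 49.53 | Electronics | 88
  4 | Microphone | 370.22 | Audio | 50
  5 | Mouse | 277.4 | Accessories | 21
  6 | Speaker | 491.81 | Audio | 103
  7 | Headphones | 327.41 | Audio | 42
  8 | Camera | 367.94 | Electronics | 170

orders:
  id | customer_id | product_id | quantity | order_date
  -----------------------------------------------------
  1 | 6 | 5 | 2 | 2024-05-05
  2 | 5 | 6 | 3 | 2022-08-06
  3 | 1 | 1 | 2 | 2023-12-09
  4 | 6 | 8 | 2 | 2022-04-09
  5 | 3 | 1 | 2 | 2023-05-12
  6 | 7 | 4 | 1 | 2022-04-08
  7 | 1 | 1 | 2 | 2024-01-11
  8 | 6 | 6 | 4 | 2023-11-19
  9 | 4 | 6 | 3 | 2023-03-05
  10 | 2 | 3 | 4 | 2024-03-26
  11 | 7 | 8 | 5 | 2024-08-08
SELECT c.id, p.name AS product, c.order_date FROM orders c JOIN products p ON c.product_id = p.id WHERE c.quantity >= 4

Execution result:
id | product | order_date
8 | Speaker | 2023-11-19
10 | Phone | 2024-03-26
11 | Camera | 2024-08-08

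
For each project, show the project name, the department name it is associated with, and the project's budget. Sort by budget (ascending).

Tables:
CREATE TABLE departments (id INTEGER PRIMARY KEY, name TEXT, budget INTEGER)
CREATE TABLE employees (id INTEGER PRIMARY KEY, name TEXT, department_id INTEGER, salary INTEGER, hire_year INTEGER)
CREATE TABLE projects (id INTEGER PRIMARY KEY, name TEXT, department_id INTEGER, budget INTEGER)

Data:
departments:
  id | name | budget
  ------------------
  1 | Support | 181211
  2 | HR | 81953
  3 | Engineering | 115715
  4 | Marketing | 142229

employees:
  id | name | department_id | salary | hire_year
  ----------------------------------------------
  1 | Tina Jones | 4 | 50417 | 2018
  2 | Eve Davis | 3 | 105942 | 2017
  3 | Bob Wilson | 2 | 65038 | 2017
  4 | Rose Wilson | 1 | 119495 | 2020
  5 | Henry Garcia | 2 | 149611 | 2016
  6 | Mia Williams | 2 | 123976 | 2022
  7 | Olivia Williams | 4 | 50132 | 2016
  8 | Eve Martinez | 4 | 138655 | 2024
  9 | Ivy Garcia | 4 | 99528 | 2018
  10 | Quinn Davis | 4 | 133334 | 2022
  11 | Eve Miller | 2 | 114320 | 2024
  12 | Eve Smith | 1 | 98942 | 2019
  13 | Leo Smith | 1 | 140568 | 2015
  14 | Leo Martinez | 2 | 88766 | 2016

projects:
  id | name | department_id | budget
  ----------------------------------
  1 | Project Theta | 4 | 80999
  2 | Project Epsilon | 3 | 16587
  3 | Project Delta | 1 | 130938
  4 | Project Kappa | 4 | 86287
SELECT c.name, p.name AS department, c.budget FROM projects c JOIN departments p ON c.department_id = p.id ORDER BY c.budget ASC

Execution result:
name | department | budget
Project Epsilon | Engineering | 16587
Project Theta | Marketing | 80999
Project Kappa | Marketing | 86287
Project Delta | Support | 130938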